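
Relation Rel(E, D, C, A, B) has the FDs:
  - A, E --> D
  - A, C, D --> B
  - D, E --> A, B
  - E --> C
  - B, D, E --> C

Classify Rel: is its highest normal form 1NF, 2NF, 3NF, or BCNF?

Candidate keys: {A, E}, {D, E}. Prime attributes: {A, D, E}.
A, C, D --> B breaks BCNF: {A, C, D}⁺ = {A, B, C, D}, so {A, C, D} is not a superkey.
Because {B} is non-prime and the left side of A, C, D --> B is not a superkey, the relation is not in 3NF.
Since {E} ⊂ {A, E} and {E}⁺ ⊇ {C} with {C} non-prime, there is a partial dependency; 2NF fails.

1NF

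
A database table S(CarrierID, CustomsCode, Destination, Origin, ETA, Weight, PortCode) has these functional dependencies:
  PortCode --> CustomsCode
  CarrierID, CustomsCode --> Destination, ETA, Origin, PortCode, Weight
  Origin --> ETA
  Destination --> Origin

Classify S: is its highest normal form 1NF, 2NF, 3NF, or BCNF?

Candidate keys: {CarrierID, CustomsCode}, {CarrierID, PortCode}. Prime attributes: {CarrierID, CustomsCode, PortCode}.
PortCode --> CustomsCode: {PortCode}⁺ = {CustomsCode, PortCode}, which is not all of the attributes, so the left side is not a superkey — BCNF is violated.
Origin --> ETA determines the non-prime attribute {ETA} from a non-superkey — 3NF is violated.
No non-prime attribute depends on a proper subset of any candidate key, so 2NF holds.

2NF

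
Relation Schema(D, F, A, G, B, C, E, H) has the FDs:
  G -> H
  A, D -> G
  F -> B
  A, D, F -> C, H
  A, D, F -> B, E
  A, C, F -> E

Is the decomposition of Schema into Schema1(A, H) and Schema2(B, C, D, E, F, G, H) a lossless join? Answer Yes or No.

No

Schema1 ∩ Schema2 = {H}; its closure under F is {H}.
Schema1 ⊄ {H} and Schema2 ⊄ {H}, so the split is lossy.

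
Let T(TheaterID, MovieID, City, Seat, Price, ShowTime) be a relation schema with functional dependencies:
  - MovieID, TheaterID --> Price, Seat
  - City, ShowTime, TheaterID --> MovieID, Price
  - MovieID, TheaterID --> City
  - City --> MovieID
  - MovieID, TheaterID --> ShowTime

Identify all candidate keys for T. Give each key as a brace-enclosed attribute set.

{City, TheaterID}, {MovieID, TheaterID}

{TheaterID} never appears on the right of any FD, so every key must include it.
{City, TheaterID}⁺ = {City, MovieID, Price, Seat, ShowTime, TheaterID} — all of the relation — so {City, TheaterID} is a candidate key.
{MovieID, TheaterID}⁺ = {City, MovieID, Price, Seat, ShowTime, TheaterID} — all of the relation — so {MovieID, TheaterID} is a candidate key.
These are minimal and exhaustive — every other superkey contains one of them.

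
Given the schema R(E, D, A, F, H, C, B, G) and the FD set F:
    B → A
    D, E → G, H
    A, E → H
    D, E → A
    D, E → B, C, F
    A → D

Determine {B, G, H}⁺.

Start with {B, G, H}.
B → A applies; add {A} → now {A, B, G, H}.
A → D applies; add {D} → now {A, B, D, G, H}.
No further FD applies.

{A, B, D, G, H}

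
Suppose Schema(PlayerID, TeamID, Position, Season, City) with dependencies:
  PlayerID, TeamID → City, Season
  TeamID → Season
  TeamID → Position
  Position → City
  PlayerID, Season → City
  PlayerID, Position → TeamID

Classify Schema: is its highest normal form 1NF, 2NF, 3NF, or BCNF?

Candidate keys: {PlayerID, Position}, {PlayerID, TeamID}. Prime attributes: {PlayerID, Position, TeamID}.
For TeamID → Season we have {TeamID}⁺ = {City, Position, Season, TeamID}; {TeamID} is not a superkey, so BCNF fails.
Because {Season} is non-prime and the left side of TeamID → Season is not a superkey, the relation is not in 3NF.
{Position} is a proper subset of the key {PlayerID, Position}, and {Position}⁺ contains the non-prime attribute {City} — a partial dependency, so 2NF is violated.

1NF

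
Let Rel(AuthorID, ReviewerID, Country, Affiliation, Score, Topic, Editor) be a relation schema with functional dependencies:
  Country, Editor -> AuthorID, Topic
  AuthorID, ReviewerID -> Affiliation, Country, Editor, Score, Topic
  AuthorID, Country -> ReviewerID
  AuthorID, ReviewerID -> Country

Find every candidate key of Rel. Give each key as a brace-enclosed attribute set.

{AuthorID, Country}, {AuthorID, ReviewerID}, {Country, Editor}

{AuthorID, Country}⁺ = {Affiliation, AuthorID, Country, Editor, ReviewerID, Score, Topic}, which is every attribute, so {AuthorID, Country} is a candidate key.
{AuthorID, ReviewerID}⁺ = {Affiliation, AuthorID, Country, Editor, ReviewerID, Score, Topic}, which is every attribute, so {AuthorID, ReviewerID} is a candidate key.
{Country, Editor}⁺ = {Affiliation, AuthorID, Country, Editor, ReviewerID, Score, Topic}, which is every attribute, so {Country, Editor} is a candidate key.
No proper subset of any of these is a key, and no other minimal superkey exists.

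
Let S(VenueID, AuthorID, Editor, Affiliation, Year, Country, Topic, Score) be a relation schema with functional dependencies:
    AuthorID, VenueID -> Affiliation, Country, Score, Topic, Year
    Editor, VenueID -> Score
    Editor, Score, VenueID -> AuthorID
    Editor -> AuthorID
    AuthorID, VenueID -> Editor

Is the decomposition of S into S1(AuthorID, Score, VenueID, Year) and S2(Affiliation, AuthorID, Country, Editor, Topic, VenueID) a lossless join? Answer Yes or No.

Yes

The shared attributes are {AuthorID, VenueID} and {AuthorID, VenueID}⁺ = {Affiliation, AuthorID, Country, Editor, Score, Topic, VenueID, Year}.
This includes all of S1, so the common attributes are a superkey of S1 — the join is lossless.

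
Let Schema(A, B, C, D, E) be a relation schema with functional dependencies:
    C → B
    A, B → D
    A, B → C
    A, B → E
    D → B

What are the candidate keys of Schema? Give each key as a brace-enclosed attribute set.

No FD produces {A}, so it must be in every candidate key.
{A, B} is a candidate key since {A, B}⁺ = {A, B, C, D, E} covers every attribute.
{A, C} is a candidate key since {A, C}⁺ = {A, B, C, D, E} covers every attribute.
{A, D} is a candidate key since {A, D}⁺ = {A, B, C, D, E} covers every attribute.
These are minimal and exhaustive — every other superkey contains one of them.

{A, B}, {A, C}, {A, D}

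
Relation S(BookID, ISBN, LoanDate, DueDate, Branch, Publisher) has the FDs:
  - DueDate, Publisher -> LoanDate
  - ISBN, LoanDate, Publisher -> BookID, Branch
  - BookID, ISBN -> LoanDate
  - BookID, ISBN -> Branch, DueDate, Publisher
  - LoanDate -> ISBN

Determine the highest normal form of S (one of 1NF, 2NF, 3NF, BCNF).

3NF

Candidate keys: {BookID, ISBN}, {BookID, LoanDate}, {DueDate, Publisher}, {LoanDate, Publisher}. Prime attributes: {BookID, DueDate, ISBN, LoanDate, Publisher}.
LoanDate -> ISBN breaks BCNF: {LoanDate}⁺ = {ISBN, LoanDate}, so {LoanDate} is not a superkey.
But every attribute on its right side ({ISBN}) is prime, and the same holds for every other non-superkey FD, so 3NF still holds.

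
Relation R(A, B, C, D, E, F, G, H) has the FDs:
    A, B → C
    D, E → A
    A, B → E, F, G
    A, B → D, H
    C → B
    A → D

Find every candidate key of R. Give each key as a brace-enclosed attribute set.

{A, B}, {A, C}, {B, D, E}, {C, D, E}

{A, B} is a candidate key since {A, B}⁺ = {A, B, C, D, E, F, G, H} covers every attribute.
{A, C} is a candidate key since {A, C}⁺ = {A, B, C, D, E, F, G, H} covers every attribute.
{B, D, E} is a candidate key since {B, D, E}⁺ = {A, B, C, D, E, F, G, H} covers every attribute.
{C, D, E} is a candidate key since {C, D, E}⁺ = {A, B, C, D, E, F, G, H} covers every attribute.
No proper subset of any of these is a key, and no other minimal superkey exists.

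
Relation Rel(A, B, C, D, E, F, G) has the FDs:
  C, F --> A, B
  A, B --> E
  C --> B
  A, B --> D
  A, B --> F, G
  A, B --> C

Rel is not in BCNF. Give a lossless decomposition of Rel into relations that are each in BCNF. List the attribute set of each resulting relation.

{A, C, D, E, F, G}; {B, C}

Candidate keys of the original relation: {A, B}, {A, C}, {C, F}.
{A, B, C, D, E, F, G}: {C} determines {B, C} here but is not a superkey — split on C --> B, giving {B, C} and {A, C, D, E, F, G}.
{B, C} is in BCNF.
{A, C, D, E, F, G} is in BCNF.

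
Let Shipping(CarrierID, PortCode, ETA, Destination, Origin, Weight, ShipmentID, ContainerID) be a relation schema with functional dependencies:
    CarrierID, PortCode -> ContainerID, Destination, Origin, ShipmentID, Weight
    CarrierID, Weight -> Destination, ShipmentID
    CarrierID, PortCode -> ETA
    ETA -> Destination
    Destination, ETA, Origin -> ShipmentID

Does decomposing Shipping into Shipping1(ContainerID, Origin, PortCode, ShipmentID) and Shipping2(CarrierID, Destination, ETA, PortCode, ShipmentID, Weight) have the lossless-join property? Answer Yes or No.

Common attributes: {PortCode, ShipmentID}; their closure is {PortCode, ShipmentID}.
Shipping1 ⊄ {PortCode, ShipmentID} and Shipping2 ⊄ {PortCode, ShipmentID}, so the split is lossy.

No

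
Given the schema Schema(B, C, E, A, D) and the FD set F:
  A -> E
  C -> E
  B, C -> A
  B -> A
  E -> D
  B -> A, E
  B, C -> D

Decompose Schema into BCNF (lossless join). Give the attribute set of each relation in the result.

{A, B}; {A, E}; {B, C}; {D, E}

Candidate key of the original relation: {B, C}.
In {A, B, C, D, E}, {A} is not a superkey ({A}⁺ restricted to this set is {A, D, E}), so split on A -> D, E into {A, D, E} and {A, B, C}.
In {A, D, E}, {E} is not a superkey ({E}⁺ restricted to this set is {D, E}), so split on E -> D into {D, E} and {A, E}.
{D, E} is in BCNF.
{A, E} is in BCNF.
In {A, B, C}, {B} is not a superkey ({B}⁺ restricted to this set is {A, B}), so split on B -> A into {A, B} and {B, C}.
{A, B} is in BCNF.
{B, C} is in BCNF.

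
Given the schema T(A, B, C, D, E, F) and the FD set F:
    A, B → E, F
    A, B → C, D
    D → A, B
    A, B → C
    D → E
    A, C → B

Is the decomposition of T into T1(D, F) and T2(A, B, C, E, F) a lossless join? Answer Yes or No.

No

Common attributes: {F}; their closure is {F}.
Neither T1 nor T2 is contained in that closure, so the decomposition is lossy.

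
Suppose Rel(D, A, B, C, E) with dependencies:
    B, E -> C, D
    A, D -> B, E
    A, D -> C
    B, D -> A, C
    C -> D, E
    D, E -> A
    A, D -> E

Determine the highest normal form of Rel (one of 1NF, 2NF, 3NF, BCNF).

BCNF

Candidate keys: {A, D}, {B, D}, {B, E}, {C}, {D, E}. Prime attributes: {A, B, C, D, E}.
Every FD has a superkey on the left, so the relation is in BCNF.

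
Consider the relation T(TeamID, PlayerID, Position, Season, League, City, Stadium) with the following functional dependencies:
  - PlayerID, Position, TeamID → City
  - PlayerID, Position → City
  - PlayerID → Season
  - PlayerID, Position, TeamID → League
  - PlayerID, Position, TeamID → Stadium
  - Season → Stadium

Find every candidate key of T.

{PlayerID, Position, TeamID}

Attributes never on any right-hand side: {PlayerID, Position, TeamID} — every candidate key must contain all of them.
{PlayerID, Position, TeamID}⁺ = {City, League, PlayerID, Position, Season, Stadium, TeamID} — all of the relation — so {PlayerID, Position, TeamID} is a candidate key.
No other minimal set has full closure, so this is the only candidate key.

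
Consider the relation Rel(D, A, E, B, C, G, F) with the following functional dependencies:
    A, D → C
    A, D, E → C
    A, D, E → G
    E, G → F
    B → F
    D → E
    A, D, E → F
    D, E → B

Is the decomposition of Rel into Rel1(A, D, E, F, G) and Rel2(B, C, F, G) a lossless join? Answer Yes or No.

No

The shared attributes are {F, G} and {F, G}⁺ = {F, G}.
Rel1 ⊄ {F, G} and Rel2 ⊄ {F, G}, so the split is lossy.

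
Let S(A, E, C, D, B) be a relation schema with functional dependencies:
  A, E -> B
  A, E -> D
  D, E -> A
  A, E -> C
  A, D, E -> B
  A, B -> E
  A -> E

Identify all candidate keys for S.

{A}⁺ = {A, B, C, D, E} — all of the relation — so {A} is a candidate key.
{D, E}⁺ = {A, B, C, D, E} — all of the relation — so {D, E} is a candidate key.
These are minimal and exhaustive — every other superkey contains one of them.

{A}, {D, E}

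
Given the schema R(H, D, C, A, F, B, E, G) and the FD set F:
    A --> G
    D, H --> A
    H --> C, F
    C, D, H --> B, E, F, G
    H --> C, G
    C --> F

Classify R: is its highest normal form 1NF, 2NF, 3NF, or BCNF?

1NF

Candidate key: {D, H}. Prime attributes: {D, H}.
For A --> G we have {A}⁺ = {A, G}; {A} is not a superkey, so BCNF fails.
A --> G determines the non-prime attribute {G} from a non-superkey — 3NF is violated.
{H} is a proper subset of the key {D, H}, and {H}⁺ contains the non-prime attributes {C, F, G} — a partial dependency, so 2NF is violated.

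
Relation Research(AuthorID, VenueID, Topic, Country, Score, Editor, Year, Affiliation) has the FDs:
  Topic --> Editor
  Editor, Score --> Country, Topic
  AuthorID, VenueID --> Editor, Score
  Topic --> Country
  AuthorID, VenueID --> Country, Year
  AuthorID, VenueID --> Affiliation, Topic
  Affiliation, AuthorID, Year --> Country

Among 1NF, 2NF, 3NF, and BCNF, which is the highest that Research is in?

Candidate key: {AuthorID, VenueID}. Prime attributes: {AuthorID, VenueID}.
Topic --> Editor: {Topic}⁺ = {Country, Editor, Topic}, which is not all of the attributes, so the left side is not a superkey — BCNF is violated.
Topic --> Editor has non-prime {Editor} on the right and a non-superkey on the left, so 3NF fails.
Checking every proper subset of each key, none determines a non-prime attribute — 2NF is satisfied.

2NF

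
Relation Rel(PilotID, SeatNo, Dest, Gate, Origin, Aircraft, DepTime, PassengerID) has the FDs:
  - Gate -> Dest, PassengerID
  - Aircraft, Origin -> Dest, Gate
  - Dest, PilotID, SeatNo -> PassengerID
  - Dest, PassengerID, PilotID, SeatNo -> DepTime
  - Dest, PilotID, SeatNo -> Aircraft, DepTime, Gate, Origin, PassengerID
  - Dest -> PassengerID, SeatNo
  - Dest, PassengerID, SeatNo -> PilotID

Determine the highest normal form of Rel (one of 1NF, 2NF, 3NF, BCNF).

Candidate keys: {Aircraft, Origin}, {Dest}, {Gate}. Prime attributes: {Aircraft, Dest, Gate, Origin}.
Every FD has a superkey on the left, so the relation is in BCNF.

BCNF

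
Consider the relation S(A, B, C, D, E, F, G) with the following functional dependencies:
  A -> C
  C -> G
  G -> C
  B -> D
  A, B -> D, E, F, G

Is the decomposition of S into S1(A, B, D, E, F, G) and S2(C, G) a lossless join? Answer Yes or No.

The shared attributes are {G} and {G}⁺ = {C, G}.
S2 is contained in that closure, so S1 ∩ S2 -> S2 holds and the join is lossless.

Yes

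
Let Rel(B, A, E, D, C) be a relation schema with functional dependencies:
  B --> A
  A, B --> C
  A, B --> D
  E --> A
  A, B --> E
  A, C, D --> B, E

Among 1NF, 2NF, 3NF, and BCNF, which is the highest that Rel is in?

3NF

Candidate keys: {A, C, D}, {B}, {C, D, E}. Prime attributes: {A, B, C, D, E}.
E --> A: {E}⁺ = {A, E}, which is not all of the attributes, so the left side is not a superkey — BCNF is violated.
But every attribute on its right side ({A}) is prime, and the same holds for every other non-superkey FD, so 3NF still holds.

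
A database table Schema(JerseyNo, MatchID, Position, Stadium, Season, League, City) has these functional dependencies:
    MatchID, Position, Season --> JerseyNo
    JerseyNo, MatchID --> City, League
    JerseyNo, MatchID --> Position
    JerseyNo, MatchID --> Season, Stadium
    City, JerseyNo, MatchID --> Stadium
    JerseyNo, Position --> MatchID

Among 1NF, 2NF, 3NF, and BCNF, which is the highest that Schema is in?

Candidate keys: {JerseyNo, MatchID}, {JerseyNo, Position}, {MatchID, Position, Season}. Prime attributes: {JerseyNo, MatchID, Position, Season}.
Each dependency's left side is a superkey — BCNF holds.

BCNF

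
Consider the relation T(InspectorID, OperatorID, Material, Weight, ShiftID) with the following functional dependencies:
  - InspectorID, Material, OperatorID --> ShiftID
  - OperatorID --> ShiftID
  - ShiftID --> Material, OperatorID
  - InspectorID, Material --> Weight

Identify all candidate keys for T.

{InspectorID, OperatorID}, {InspectorID, ShiftID}

{InspectorID} never appears on the right of any FD, so every key must include it.
{InspectorID, OperatorID}⁺ = {InspectorID, Material, OperatorID, ShiftID, Weight}, which is every attribute, so {InspectorID, OperatorID} is a candidate key.
{InspectorID, ShiftID}⁺ = {InspectorID, Material, OperatorID, ShiftID, Weight}, which is every attribute, so {InspectorID, ShiftID} is a candidate key.
No proper subset of any of these is a key, and no other minimal superkey exists.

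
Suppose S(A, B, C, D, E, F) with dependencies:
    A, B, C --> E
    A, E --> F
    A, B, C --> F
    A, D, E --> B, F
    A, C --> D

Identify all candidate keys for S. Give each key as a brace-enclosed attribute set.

No FD produces {A, C}, so they must be in every candidate key.
{A, B, C}⁺ = {A, B, C, D, E, F} — all of the relation — so {A, B, C} is a candidate key.
{A, C, E}⁺ = {A, B, C, D, E, F} — all of the relation — so {A, C, E} is a candidate key.
No proper subset of any of these is a key, and no other minimal superkey exists.

{A, B, C}, {A, C, E}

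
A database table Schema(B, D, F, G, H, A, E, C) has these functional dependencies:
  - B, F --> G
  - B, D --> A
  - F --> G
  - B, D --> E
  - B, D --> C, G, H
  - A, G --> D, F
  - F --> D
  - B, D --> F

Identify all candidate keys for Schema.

Attributes never on any right-hand side: {B} — every candidate key must contain it.
{B, D} is a candidate key since {B, D}⁺ = {A, B, C, D, E, F, G, H} covers every attribute.
{B, F} is a candidate key since {B, F}⁺ = {A, B, C, D, E, F, G, H} covers every attribute.
{A, B, G} is a candidate key since {A, B, G}⁺ = {A, B, C, D, E, F, G, H} covers every attribute.
Any other superkey properly contains one of these, so there are no further candidate keys.

{A, B, G}, {B, D}, {B, F}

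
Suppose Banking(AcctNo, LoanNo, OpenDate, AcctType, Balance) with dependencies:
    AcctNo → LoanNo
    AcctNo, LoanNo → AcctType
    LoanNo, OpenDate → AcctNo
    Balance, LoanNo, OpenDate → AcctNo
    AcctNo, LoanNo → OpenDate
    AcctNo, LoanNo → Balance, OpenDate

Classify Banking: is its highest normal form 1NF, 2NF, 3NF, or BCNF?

BCNF

Candidate keys: {AcctNo}, {LoanNo, OpenDate}. Prime attributes: {AcctNo, LoanNo, OpenDate}.
The left-hand side of every FD is a superkey, so BCNF is satisfied.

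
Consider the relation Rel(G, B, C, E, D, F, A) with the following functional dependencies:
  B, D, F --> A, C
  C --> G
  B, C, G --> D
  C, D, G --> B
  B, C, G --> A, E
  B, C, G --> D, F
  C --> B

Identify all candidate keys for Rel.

{B, D, F}, {C}

{C}⁺ = {A, B, C, D, E, F, G}, which is every attribute, so {C} is a candidate key.
{B, D, F}⁺ = {A, B, C, D, E, F, G}, which is every attribute, so {B, D, F} is a candidate key.
These are minimal and exhaustive — every other superkey contains one of them.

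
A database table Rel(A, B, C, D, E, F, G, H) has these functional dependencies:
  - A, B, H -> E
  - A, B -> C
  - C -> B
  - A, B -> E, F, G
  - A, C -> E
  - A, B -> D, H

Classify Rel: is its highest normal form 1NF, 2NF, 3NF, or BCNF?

3NF

Candidate keys: {A, B}, {A, C}. Prime attributes: {A, B, C}.
C -> B: {C}⁺ = {B, C}, which is not all of the attributes, so the left side is not a superkey — BCNF is violated.
Since {B} ⊆ prime attributes and every other non-superkey FD also has a prime right side, the schema is in 3NF.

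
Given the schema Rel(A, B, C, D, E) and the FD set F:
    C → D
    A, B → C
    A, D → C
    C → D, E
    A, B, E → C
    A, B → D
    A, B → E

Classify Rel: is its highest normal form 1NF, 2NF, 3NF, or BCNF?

Candidate key: {A, B}. Prime attributes: {A, B}.
C → D: {C}⁺ = {C, D, E}, which is not all of the attributes, so the left side is not a superkey — BCNF is violated.
Because {D} is non-prime and the left side of C → D is not a superkey, the relation is not in 3NF.
No proper subset of a key has a non-prime attribute in its closure, so there is no partial dependency; 2NF holds.

2NF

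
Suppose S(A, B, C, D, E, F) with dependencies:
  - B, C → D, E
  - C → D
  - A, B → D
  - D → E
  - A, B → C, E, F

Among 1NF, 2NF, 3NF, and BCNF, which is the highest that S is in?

2NF

Candidate key: {A, B}. Prime attributes: {A, B}.
For B, C → D, E we have {B, C}⁺ = {B, C, D, E}; {B, C} is not a superkey, so BCNF fails.
B, C → D, E determines the non-prime attributes {D, E} from a non-superkey — 3NF is violated.
No non-prime attribute depends on a proper subset of any candidate key, so 2NF holds.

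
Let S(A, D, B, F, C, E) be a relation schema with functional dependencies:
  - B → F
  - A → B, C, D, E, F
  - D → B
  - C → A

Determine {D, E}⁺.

Start with {D, E}.
D → B applies; add {B} → now {B, D, E}.
B → F applies; add {F} → now {B, D, E, F}.
No further FD applies.

{B, D, E, F}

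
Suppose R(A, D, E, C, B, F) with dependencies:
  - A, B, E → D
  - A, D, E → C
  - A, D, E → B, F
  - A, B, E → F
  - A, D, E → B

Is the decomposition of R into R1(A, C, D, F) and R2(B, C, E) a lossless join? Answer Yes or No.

Common attributes: {C}; their closure is {C}.
R1 ⊄ {C} and R2 ⊄ {C}, so the split is lossy.

No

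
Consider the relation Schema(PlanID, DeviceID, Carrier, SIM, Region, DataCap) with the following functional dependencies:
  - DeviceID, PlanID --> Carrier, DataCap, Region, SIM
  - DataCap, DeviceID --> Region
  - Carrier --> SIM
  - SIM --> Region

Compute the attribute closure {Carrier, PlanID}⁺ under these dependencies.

{Carrier, PlanID, Region, SIM}

Start with {Carrier, PlanID}.
Carrier --> SIM applies; add {SIM} → now {Carrier, PlanID, SIM}.
SIM --> Region applies; add {Region} → now {Carrier, PlanID, Region, SIM}.
No further FD applies.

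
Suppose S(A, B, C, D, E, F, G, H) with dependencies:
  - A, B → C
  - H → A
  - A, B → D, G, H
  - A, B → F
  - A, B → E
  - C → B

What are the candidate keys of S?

{A, B}, {A, C}, {B, H}, {C, H}

{A, B}⁺ = {A, B, C, D, E, F, G, H} — all of the relation — so {A, B} is a candidate key.
{A, C}⁺ = {A, B, C, D, E, F, G, H} — all of the relation — so {A, C} is a candidate key.
{B, H}⁺ = {A, B, C, D, E, F, G, H} — all of the relation — so {B, H} is a candidate key.
{C, H}⁺ = {A, B, C, D, E, F, G, H} — all of the relation — so {C, H} is a candidate key.
Any other superkey properly contains one of these, so there are no further candidate keys.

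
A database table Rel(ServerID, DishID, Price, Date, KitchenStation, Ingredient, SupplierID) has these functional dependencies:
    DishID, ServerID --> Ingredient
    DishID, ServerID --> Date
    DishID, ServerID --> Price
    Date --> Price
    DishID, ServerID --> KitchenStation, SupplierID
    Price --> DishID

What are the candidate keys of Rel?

No FD produces {ServerID}, so it must be in every candidate key.
Closure of {Date, ServerID} is {Date, DishID, Ingredient, KitchenStation, Price, ServerID, SupplierID}, the whole schema; {Date, ServerID} is a candidate key.
Closure of {DishID, ServerID} is {Date, DishID, Ingredient, KitchenStation, Price, ServerID, SupplierID}, the whole schema; {DishID, ServerID} is a candidate key.
Closure of {Price, ServerID} is {Date, DishID, Ingredient, KitchenStation, Price, ServerID, SupplierID}, the whole schema; {Price, ServerID} is a candidate key.
These are minimal and exhaustive — every other superkey contains one of them.

{Date, ServerID}, {DishID, ServerID}, {Price, ServerID}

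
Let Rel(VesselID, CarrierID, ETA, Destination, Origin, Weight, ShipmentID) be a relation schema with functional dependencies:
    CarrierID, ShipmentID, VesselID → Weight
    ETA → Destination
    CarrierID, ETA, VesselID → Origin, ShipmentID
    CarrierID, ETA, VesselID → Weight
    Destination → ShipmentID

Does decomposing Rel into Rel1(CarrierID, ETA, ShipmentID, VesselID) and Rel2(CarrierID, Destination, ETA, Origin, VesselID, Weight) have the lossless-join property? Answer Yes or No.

Yes

Rel1 ∩ Rel2 = {CarrierID, ETA, VesselID}; its closure under F is {CarrierID, Destination, ETA, Origin, ShipmentID, VesselID, Weight}.
Since Rel1 ⊆ {CarrierID, Destination, ETA, Origin, ShipmentID, VesselID, Weight}, the intersection is a superkey of Rel1; the decomposition is lossless.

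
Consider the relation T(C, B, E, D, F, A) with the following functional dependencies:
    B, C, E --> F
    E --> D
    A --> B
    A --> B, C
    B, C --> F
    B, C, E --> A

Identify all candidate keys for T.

{A, E}, {B, C, E}

Attributes never on any right-hand side: {E} — every candidate key must contain it.
{A, E} is a candidate key since {A, E}⁺ = {A, B, C, D, E, F} covers every attribute.
{B, C, E} is a candidate key since {B, C, E}⁺ = {A, B, C, D, E, F} covers every attribute.
No proper subset of any of these is a key, and no other minimal superkey exists.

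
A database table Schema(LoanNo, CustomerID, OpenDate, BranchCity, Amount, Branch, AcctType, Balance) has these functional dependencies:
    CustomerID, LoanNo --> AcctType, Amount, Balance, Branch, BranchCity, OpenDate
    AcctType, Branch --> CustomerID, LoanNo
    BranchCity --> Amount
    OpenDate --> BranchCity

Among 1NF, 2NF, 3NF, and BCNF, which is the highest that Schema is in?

Candidate keys: {AcctType, Branch}, {CustomerID, LoanNo}. Prime attributes: {AcctType, Branch, CustomerID, LoanNo}.
For BranchCity --> Amount we have {BranchCity}⁺ = {Amount, BranchCity}; {BranchCity} is not a superkey, so BCNF fails.
BranchCity --> Amount determines the non-prime attribute {Amount} from a non-superkey — 3NF is violated.
No non-prime attribute depends on a proper subset of any candidate key, so 2NF holds.

2NF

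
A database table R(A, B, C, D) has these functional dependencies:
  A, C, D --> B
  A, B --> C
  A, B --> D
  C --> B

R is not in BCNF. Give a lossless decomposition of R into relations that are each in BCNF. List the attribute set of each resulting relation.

{A, C, D}; {B, C}

Candidate keys of the original relation: {A, B}, {A, C}.
In {A, B, C, D}, {C} is not a superkey ({C}⁺ restricted to this set is {B, C}), so split on C --> B into {B, C} and {A, C, D}.
{B, C}: every determinant is a superkey — BCNF.
{A, C, D}: every determinant is a superkey — BCNF.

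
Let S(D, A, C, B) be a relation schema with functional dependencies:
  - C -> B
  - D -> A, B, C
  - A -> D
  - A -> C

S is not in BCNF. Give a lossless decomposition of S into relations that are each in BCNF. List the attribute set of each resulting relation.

Candidate keys of the original relation: {A}, {D}.
In {A, B, C, D}, {C} is not a superkey ({C}⁺ restricted to this set is {B, C}), so split on C -> B into {B, C} and {A, C, D}.
{B, C}: every determinant is a superkey — BCNF.
{A, C, D}: every determinant is a superkey — BCNF.

{A, C, D}; {B, C}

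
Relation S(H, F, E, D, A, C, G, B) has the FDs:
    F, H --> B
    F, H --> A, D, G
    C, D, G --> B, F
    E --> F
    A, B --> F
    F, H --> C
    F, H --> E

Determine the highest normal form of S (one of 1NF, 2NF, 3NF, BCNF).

Candidate keys: {A, B, H}, {C, D, G, H}, {E, H}, {F, H}. Prime attributes: {A, B, C, D, E, F, G, H}.
For C, D, G --> B, F we have {C, D, G}⁺ = {B, C, D, F, G}; {C, D, G} is not a superkey, so BCNF fails.
Its right-hand attributes {B, F} are all prime, as are those of every other non-superkey FD — the relation is in 3NF.

3NF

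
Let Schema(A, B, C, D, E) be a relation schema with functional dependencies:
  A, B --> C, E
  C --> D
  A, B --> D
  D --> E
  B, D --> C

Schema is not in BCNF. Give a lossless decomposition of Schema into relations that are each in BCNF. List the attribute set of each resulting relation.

Candidate key of the original relation: {A, B}.
In {A, B, C, D, E}, {C} is not a superkey ({C}⁺ restricted to this set is {C, D, E}), so split on C --> D, E into {C, D, E} and {A, B, C}.
In {C, D, E}, {D} is not a superkey ({D}⁺ restricted to this set is {D, E}), so split on D --> E into {D, E} and {C, D}.
{D, E}: every determinant is a superkey — BCNF.
{C, D}: every determinant is a superkey — BCNF.
{A, B, C}: every determinant is a superkey — BCNF.

{A, B, C}; {C, D}; {D, E}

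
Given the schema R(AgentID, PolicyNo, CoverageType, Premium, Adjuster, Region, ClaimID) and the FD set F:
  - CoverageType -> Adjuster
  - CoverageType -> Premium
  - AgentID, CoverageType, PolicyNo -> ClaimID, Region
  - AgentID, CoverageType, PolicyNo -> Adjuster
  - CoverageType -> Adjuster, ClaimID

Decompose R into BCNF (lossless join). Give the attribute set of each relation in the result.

{Adjuster, ClaimID, CoverageType, Premium}; {AgentID, CoverageType, PolicyNo, Region}

Candidate key of the original relation: {AgentID, CoverageType, PolicyNo}.
In {Adjuster, AgentID, ClaimID, CoverageType, PolicyNo, Premium, Region}, {CoverageType} is not a superkey ({CoverageType}⁺ restricted to this set is {Adjuster, ClaimID, CoverageType, Premium}), so split on CoverageType -> Adjuster, ClaimID, Premium into {Adjuster, ClaimID, CoverageType, Premium} and {AgentID, CoverageType, PolicyNo, Region}.
{Adjuster, ClaimID, CoverageType, Premium} is in BCNF.
{AgentID, CoverageType, PolicyNo, Region} is in BCNF.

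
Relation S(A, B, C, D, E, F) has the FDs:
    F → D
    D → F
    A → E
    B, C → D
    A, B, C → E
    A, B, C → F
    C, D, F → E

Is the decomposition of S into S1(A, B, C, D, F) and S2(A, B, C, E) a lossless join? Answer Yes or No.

Yes

The shared attributes are {A, B, C} and {A, B, C}⁺ = {A, B, C, D, E, F}.
S1 is contained in that closure, so S1 ∩ S2 → S1 holds and the join is lossless.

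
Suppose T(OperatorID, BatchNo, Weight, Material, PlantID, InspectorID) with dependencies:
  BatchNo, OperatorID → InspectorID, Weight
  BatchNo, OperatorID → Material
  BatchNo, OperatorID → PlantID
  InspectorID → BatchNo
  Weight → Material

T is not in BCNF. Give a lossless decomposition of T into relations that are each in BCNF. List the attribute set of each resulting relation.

{BatchNo, InspectorID}; {InspectorID, OperatorID, PlantID, Weight}; {Material, Weight}

Candidate keys of the original relation: {BatchNo, OperatorID}, {InspectorID, OperatorID}.
In {BatchNo, InspectorID, Material, OperatorID, PlantID, Weight}, {InspectorID} is not a superkey ({InspectorID}⁺ restricted to this set is {BatchNo, InspectorID}), so split on InspectorID → BatchNo into {BatchNo, InspectorID} and {InspectorID, Material, OperatorID, PlantID, Weight}.
{BatchNo, InspectorID}: every determinant is a superkey — BCNF.
In {InspectorID, Material, OperatorID, PlantID, Weight}, {Weight} is not a superkey ({Weight}⁺ restricted to this set is {Material, Weight}), so split on Weight → Material into {Material, Weight} and {InspectorID, OperatorID, PlantID, Weight}.
{Material, Weight}: every determinant is a superkey — BCNF.
{InspectorID, OperatorID, PlantID, Weight}: every determinant is a superkey — BCNF.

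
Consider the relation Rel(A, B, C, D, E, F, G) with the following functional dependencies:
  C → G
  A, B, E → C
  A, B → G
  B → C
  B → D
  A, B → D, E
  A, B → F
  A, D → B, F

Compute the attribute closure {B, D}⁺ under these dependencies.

Start with {B, D}.
B → C applies; add {C} → now {B, C, D}.
C → G applies; add {G} → now {B, C, D, G}.
No further FD applies.

{B, C, D, G}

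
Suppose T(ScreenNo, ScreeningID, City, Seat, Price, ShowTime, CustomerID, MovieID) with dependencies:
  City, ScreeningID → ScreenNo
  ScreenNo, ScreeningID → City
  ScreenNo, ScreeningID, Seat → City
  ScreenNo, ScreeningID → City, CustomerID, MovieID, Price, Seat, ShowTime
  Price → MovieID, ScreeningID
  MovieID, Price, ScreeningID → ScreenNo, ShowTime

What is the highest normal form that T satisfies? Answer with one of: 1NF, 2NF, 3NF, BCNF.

BCNF

Candidate keys: {City, ScreeningID}, {Price}, {ScreenNo, ScreeningID}. Prime attributes: {City, Price, ScreenNo, ScreeningID}.
The left-hand side of every FD is a superkey, so BCNF is satisfied.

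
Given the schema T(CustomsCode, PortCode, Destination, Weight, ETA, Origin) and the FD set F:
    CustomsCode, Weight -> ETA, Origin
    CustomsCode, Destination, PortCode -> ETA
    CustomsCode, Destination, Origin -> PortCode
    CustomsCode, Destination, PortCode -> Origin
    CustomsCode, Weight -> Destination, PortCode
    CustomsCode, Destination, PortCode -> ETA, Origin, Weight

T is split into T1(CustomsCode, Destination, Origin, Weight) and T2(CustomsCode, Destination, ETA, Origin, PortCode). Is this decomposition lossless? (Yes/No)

T1 ∩ T2 = {CustomsCode, Destination, Origin}; its closure under F is {CustomsCode, Destination, ETA, Origin, PortCode, Weight}.
This includes all of T1, so the common attributes are a superkey of T1 — the join is lossless.

Yes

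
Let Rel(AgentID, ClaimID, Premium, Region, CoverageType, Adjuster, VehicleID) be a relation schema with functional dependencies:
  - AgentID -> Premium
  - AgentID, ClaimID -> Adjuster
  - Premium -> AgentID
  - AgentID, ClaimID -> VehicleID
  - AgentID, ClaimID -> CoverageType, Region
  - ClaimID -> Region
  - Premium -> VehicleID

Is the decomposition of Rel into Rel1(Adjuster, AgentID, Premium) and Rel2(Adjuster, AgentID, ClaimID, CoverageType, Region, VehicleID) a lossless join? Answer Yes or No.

Rel1 ∩ Rel2 = {Adjuster, AgentID}; its closure under F is {Adjuster, AgentID, Premium, VehicleID}.
This includes all of Rel1, so the common attributes are a superkey of Rel1 — the join is lossless.

Yes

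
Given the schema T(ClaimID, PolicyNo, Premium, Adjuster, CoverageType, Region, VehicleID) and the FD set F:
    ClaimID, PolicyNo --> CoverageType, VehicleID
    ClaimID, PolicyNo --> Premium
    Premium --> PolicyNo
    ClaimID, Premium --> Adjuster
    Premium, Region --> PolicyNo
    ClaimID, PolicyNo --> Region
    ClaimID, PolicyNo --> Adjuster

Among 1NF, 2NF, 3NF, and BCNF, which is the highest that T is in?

3NF

Candidate keys: {ClaimID, PolicyNo}, {ClaimID, Premium}. Prime attributes: {ClaimID, PolicyNo, Premium}.
Premium --> PolicyNo: {Premium}⁺ = {PolicyNo, Premium}, which is not all of the attributes, so the left side is not a superkey — BCNF is violated.
Its right-hand attributes {PolicyNo} are all prime, as are those of every other non-superkey FD — the relation is in 3NF.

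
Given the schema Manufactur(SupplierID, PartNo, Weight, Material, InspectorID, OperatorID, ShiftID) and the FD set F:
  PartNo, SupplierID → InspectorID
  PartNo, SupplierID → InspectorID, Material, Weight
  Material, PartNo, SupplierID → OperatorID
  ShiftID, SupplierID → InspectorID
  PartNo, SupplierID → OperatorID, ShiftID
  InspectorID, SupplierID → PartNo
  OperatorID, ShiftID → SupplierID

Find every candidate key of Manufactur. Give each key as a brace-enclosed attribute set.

{InspectorID, SupplierID}, {OperatorID, ShiftID}, {PartNo, SupplierID}, {ShiftID, SupplierID}

{InspectorID, SupplierID} is a candidate key since {InspectorID, SupplierID}⁺ = {InspectorID, Material, OperatorID, PartNo, ShiftID, SupplierID, Weight} covers every attribute.
{OperatorID, ShiftID} is a candidate key since {OperatorID, ShiftID}⁺ = {InspectorID, Material, OperatorID, PartNo, ShiftID, SupplierID, Weight} covers every attribute.
{PartNo, SupplierID} is a candidate key since {PartNo, SupplierID}⁺ = {InspectorID, Material, OperatorID, PartNo, ShiftID, SupplierID, Weight} covers every attribute.
{ShiftID, SupplierID} is a candidate key since {ShiftID, SupplierID}⁺ = {InspectorID, Material, OperatorID, PartNo, ShiftID, SupplierID, Weight} covers every attribute.
Any other superkey properly contains one of these, so there are no further candidate keys.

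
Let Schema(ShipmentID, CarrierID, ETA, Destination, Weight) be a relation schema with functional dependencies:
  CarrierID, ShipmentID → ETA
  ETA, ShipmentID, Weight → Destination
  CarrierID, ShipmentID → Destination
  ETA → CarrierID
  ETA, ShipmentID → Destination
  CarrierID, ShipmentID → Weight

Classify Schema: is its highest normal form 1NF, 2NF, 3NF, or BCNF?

3NF

Candidate keys: {CarrierID, ShipmentID}, {ETA, ShipmentID}. Prime attributes: {CarrierID, ETA, ShipmentID}.
ETA → CarrierID breaks BCNF: {ETA}⁺ = {CarrierID, ETA}, so {ETA} is not a superkey.
Since {CarrierID} ⊆ prime attributes and every other non-superkey FD also has a prime right side, the schema is in 3NF.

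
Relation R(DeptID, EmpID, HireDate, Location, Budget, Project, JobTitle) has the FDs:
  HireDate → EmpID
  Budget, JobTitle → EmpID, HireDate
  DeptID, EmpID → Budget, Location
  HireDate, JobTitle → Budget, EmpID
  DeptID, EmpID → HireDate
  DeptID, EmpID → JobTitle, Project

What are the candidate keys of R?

{Budget, DeptID, JobTitle}, {DeptID, EmpID}, {DeptID, HireDate}

No FD produces {DeptID}, so it must be in every candidate key.
{DeptID, EmpID} is a candidate key since {DeptID, EmpID}⁺ = {Budget, DeptID, EmpID, HireDate, JobTitle, Location, Project} covers every attribute.
{DeptID, HireDate} is a candidate key since {DeptID, HireDate}⁺ = {Budget, DeptID, EmpID, HireDate, JobTitle, Location, Project} covers every attribute.
{Budget, DeptID, JobTitle} is a candidate key since {Budget, DeptID, JobTitle}⁺ = {Budget, DeptID, EmpID, HireDate, JobTitle, Location, Project} covers every attribute.
These are minimal and exhaustive — every other superkey contains one of them.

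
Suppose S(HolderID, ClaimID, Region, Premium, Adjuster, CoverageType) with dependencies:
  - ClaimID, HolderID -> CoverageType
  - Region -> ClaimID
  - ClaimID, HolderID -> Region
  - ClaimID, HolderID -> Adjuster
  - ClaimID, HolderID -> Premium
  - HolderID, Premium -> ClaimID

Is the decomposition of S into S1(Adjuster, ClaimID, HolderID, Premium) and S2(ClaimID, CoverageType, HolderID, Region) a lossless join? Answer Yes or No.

Yes

Common attributes: {ClaimID, HolderID}; their closure is {Adjuster, ClaimID, CoverageType, HolderID, Premium, Region}.
This includes all of S1, so the common attributes are a superkey of S1 — the join is lossless.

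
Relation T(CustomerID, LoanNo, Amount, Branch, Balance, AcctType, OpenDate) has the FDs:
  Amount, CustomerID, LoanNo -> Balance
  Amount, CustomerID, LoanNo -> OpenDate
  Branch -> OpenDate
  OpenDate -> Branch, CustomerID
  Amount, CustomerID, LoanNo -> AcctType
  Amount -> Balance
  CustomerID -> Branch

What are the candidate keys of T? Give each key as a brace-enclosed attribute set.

{Amount, Branch, LoanNo}, {Amount, CustomerID, LoanNo}, {Amount, LoanNo, OpenDate}

Attributes never on any right-hand side: {Amount, LoanNo} — every candidate key must contain all of them.
{Amount, Branch, LoanNo}⁺ = {AcctType, Amount, Balance, Branch, CustomerID, LoanNo, OpenDate} — all of the relation — so {Amount, Branch, LoanNo} is a candidate key.
{Amount, CustomerID, LoanNo}⁺ = {AcctType, Amount, Balance, Branch, CustomerID, LoanNo, OpenDate} — all of the relation — so {Amount, CustomerID, LoanNo} is a candidate key.
{Amount, LoanNo, OpenDate}⁺ = {AcctType, Amount, Balance, Branch, CustomerID, LoanNo, OpenDate} — all of the relation — so {Amount, LoanNo, OpenDate} is a candidate key.
These are minimal and exhaustive — every other superkey contains one of them.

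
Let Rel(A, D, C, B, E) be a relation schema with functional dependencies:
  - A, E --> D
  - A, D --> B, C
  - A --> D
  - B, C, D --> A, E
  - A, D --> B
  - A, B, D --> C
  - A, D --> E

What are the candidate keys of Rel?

{A} is a candidate key since {A}⁺ = {A, B, C, D, E} covers every attribute.
{B, C, D} is a candidate key since {B, C, D}⁺ = {A, B, C, D, E} covers every attribute.
No proper subset of any of these is a key, and no other minimal superkey exists.

{A}, {B, C, D}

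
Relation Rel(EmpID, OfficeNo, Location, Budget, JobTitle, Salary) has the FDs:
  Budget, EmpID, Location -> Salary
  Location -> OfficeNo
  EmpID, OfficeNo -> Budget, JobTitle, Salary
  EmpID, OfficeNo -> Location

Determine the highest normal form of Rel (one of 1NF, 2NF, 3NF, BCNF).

3NF

Candidate keys: {EmpID, Location}, {EmpID, OfficeNo}. Prime attributes: {EmpID, Location, OfficeNo}.
Location -> OfficeNo breaks BCNF: {Location}⁺ = {Location, OfficeNo}, so {Location} is not a superkey.
But every attribute on its right side ({OfficeNo}) is prime, and the same holds for every other non-superkey FD, so 3NF still holds.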